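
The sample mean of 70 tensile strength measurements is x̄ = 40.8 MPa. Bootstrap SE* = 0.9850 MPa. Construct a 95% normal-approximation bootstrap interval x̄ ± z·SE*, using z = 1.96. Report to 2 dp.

(38.87, 42.73)

Margin = 1.96 × 0.9850 = 1.931
Interval: 40.8 ± 1.931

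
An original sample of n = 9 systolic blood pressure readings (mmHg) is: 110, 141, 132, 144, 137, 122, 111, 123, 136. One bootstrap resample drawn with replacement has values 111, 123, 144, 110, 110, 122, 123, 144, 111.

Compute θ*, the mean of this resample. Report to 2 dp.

θ* = 122.00

Mean = (111 + 123 + 144 + 110 + 110 + 122 + 123 + 144 + 111) / 9 = 1098.0 / 9 = 122.00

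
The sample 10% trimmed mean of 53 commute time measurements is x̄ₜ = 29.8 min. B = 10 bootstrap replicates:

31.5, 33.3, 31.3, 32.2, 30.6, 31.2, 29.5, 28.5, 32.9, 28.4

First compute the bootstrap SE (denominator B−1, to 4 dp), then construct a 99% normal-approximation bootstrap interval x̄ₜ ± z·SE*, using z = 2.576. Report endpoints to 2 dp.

Mean of replicates = 30.9400; sum of squared deviations = 26.1040; SE* = √(26.1040/9) = 1.7031
Margin = 2.576 × 1.7031 = 4.387
Interval: 29.8 ± 4.387

(25.41, 34.19)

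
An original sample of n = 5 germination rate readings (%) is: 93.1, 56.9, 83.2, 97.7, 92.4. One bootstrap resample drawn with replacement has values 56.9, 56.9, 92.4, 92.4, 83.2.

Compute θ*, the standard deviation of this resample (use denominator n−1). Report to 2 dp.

Mean = 76.3600; sum of squared deviations = 1318.7320
s² = 1318.7320 / 4 = 329.6830
s = √329.6830 = 18.16

θ* = 18.16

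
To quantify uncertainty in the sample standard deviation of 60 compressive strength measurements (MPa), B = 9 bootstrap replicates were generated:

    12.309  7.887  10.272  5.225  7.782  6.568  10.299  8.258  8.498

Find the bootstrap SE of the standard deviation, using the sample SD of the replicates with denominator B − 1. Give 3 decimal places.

SE* = 2.129

Bootstrap SE is the standard deviation of the 9 replicate standard deviations.
Mean of replicates: (12.309 + 7.887 + 10.272 + 5.225 + 7.782 + 6.568 + 10.299 + 8.258 + 8.498) / 9 = 77.0980 / 9 = 8.5664
Sum of squared deviations: (+3.7426)² + (−0.6794)² + (+1.7056)² + (−3.3414)² + (−0.7844)² + (−1.9984)² + (+1.7326)² + (−0.3084)² + (−0.0684)² = 36.2532
Variance = 36.2532 / 8 = 4.5317
SE* = √4.5317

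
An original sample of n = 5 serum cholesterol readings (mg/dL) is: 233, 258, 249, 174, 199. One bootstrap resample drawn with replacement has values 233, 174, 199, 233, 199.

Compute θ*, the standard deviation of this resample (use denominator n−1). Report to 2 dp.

Mean = 207.6000; sum of squared deviations = 2567.2000
s² = 2567.2000 / 4 = 641.8000
s = √641.8000 = 25.33

θ* = 25.33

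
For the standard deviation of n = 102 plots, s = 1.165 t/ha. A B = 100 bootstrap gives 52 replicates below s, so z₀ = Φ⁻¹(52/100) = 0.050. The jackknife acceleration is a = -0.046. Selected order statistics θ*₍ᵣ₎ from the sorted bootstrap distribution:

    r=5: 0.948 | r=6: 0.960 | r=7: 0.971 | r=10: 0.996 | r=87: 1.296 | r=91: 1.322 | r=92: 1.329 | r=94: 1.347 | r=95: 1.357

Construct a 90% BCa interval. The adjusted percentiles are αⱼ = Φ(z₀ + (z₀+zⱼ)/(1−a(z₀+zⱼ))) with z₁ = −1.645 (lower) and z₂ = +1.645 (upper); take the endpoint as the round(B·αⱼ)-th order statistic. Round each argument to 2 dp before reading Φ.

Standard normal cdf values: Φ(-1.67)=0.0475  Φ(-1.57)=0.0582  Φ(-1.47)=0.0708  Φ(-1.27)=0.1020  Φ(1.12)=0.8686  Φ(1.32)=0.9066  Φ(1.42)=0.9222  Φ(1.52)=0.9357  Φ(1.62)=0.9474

Lower: z₀ + z₁ = 0.050 + (-1.645) = -1.595; 1 − a(z₀+z₁) = 1 − (-0.046)(-1.595) = 0.9266; argument = 0.050 + (-1.595)/0.9266 = -1.6713 → -1.67.
α₁ = Φ(-1.67) = 0.0475; rank = round(100 × 0.0475) = 5; θ*₍5₎ = 0.948.
Upper: z₀ + z₂ = 1.695; 1 − a(z₀+z₂) = 1.0780; argument = 1.6224 → 1.62; α₂ = 0.9474; rank = 95; θ*₍95₎ = 1.357.

(0.948, 1.357)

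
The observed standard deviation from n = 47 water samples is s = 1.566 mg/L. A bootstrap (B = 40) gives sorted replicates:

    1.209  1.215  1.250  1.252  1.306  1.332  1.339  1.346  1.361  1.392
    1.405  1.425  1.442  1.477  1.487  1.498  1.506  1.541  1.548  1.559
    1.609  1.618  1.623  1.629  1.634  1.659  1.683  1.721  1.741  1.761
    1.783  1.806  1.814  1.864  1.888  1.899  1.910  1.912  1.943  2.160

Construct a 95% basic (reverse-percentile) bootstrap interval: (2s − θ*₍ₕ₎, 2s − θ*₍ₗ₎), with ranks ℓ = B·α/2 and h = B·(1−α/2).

Percentile endpoints at ranks 1 and 39: θ*₍1₎ = 1.209, θ*₍39₎ = 1.943.
Basic interval reflects these around s:
  lower = 2 × 1.566 − 1.943 = 1.189
  upper = 2 × 1.566 − 1.209 = 1.923

(1.189, 1.923)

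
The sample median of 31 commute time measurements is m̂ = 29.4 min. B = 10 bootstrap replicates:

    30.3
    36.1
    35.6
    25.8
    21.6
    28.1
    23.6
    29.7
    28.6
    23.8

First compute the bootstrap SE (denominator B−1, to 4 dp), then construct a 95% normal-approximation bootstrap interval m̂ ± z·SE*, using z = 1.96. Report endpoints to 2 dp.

Mean of replicates = 28.3200; sum of squared deviations = 213.6960; SE* = √(213.6960/9) = 4.8728
Margin = 1.96 × 4.8728 = 9.551
Interval: 29.4 ± 9.551

(19.85, 38.95)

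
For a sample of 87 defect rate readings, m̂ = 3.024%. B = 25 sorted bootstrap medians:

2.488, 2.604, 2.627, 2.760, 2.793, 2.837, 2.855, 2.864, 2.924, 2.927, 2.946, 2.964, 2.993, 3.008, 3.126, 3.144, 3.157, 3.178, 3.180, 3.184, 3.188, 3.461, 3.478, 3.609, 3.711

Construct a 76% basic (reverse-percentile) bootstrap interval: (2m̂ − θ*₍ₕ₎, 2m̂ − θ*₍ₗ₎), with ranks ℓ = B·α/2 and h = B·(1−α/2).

Percentile endpoints at ranks 3 and 22: θ*₍3₎ = 2.627, θ*₍22₎ = 3.461.
Basic interval reflects these around m̂:
  lower = 2 × 3.024 − 3.461 = 2.587
  upper = 2 × 3.024 − 2.627 = 3.421

(2.587, 3.421)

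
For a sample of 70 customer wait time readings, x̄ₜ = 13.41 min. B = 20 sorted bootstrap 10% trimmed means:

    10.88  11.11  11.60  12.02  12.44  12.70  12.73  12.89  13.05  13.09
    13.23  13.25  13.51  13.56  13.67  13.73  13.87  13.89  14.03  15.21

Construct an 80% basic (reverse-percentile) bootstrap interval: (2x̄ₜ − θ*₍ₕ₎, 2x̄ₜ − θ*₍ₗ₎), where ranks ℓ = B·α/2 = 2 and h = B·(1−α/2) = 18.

Percentile endpoints at ranks 2 and 18: θ*₍2₎ = 11.11, θ*₍18₎ = 13.89.
Basic interval reflects these around x̄ₜ:
  lower = 2 × 13.41 − 13.89 = 12.93
  upper = 2 × 13.41 − 11.11 = 15.71

(12.93, 15.71)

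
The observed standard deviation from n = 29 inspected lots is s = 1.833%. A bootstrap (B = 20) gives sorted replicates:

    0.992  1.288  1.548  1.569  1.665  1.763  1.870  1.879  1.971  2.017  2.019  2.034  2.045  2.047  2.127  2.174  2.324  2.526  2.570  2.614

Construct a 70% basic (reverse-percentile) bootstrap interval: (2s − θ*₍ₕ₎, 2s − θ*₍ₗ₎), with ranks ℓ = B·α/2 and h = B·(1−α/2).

Percentile endpoints at ranks 3 and 17: θ*₍3₎ = 1.548, θ*₍17₎ = 2.324.
Basic interval reflects these around s:
  lower = 2 × 1.833 − 2.324 = 1.342
  upper = 2 × 1.833 − 1.548 = 2.118

(1.342, 2.118)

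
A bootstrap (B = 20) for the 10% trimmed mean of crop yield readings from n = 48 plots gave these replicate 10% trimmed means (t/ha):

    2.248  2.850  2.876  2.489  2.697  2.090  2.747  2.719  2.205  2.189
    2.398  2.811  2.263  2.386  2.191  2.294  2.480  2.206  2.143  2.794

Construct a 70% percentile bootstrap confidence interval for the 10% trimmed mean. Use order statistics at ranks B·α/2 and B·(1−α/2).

(2.189, 2.794)

Sorted replicates: 2.090, 2.143, 2.189, 2.191, 2.205, 2.206, 2.248, 2.263, 2.294, 2.386, 2.398, 2.480, 2.489, 2.697, 2.719, 2.747, 2.794, 2.811, 2.850, 2.876
α = 0.30; lower rank = 20 × 0.150 = 3; upper rank = 20 × 0.850 = 17.
The 3rd smallest replicate is 2.189; the 17th is 2.794.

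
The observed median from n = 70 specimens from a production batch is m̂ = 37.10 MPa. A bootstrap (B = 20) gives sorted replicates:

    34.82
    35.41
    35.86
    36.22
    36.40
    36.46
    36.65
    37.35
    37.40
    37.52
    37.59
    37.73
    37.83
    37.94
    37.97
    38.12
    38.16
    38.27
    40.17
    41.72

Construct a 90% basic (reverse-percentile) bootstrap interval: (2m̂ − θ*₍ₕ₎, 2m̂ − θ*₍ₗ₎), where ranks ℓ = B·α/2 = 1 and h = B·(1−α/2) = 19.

(34.03, 39.38)

Percentile endpoints at ranks 1 and 19: θ*₍1₎ = 34.82, θ*₍19₎ = 40.17.
Basic interval reflects these around m̂:
  lower = 2 × 37.10 − 40.17 = 34.03
  upper = 2 × 37.10 − 34.82 = 39.38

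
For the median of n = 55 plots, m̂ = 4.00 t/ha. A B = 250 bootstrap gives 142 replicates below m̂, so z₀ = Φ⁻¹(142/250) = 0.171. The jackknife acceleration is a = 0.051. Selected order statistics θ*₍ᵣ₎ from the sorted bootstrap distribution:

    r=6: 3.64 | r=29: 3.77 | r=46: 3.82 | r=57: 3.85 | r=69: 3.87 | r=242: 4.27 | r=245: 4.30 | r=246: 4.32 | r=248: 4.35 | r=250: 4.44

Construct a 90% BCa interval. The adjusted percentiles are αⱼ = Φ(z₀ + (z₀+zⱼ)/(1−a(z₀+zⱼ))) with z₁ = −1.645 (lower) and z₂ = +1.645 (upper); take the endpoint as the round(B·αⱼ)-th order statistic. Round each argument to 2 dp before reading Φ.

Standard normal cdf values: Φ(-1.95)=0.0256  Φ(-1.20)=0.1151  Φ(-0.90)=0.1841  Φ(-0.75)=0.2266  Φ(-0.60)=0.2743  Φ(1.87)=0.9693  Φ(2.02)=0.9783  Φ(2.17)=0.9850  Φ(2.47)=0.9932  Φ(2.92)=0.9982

(3.77, 4.32)

Lower: z₀ + z₁ = 0.171 + (-1.645) = -1.474; 1 − a(z₀+z₁) = 1 − (0.051)(-1.474) = 1.0752; argument = 0.171 + (-1.474)/1.0752 = -1.1999 → -1.20.
α₁ = Φ(-1.20) = 0.1151; rank = round(250 × 0.1151) = 29; θ*₍29₎ = 3.77.
Upper: z₀ + z₂ = 1.816; 1 − a(z₀+z₂) = 0.9074; argument = 2.1724 → 2.17; α₂ = 0.9850; rank = 246; θ*₍246₎ = 4.32.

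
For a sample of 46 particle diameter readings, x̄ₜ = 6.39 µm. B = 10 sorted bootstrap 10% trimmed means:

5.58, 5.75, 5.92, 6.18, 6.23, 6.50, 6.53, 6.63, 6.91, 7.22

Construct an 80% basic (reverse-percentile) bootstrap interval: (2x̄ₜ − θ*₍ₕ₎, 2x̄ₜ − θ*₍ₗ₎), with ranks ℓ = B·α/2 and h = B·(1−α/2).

(5.87, 7.20)

Percentile endpoints at ranks 1 and 9: θ*₍1₎ = 5.58, θ*₍9₎ = 6.91.
Basic interval reflects these around x̄ₜ:
  lower = 2 × 6.39 − 6.91 = 5.87
  upper = 2 × 6.39 − 5.58 = 7.20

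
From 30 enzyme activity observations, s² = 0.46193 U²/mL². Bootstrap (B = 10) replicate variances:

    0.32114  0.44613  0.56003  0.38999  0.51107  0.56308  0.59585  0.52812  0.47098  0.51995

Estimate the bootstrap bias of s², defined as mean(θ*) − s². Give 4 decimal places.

bias = +0.0287

mean(θ*) = (0.32114 + 0.44613 + 0.56003 + 0.38999 + 0.51107 + 0.56308 + 0.59585 + 0.52812 + 0.47098 + 0.51995) / 10 = 0.49063
bias = 0.49063 − 0.46193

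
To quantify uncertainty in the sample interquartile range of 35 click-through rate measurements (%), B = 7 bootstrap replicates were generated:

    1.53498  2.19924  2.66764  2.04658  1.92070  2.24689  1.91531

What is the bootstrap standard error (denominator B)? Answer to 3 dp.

SE* = 0.325

Bootstrap SE is the standard deviation of the 7 replicate interquartile ranges.
Mean of replicates: (1.53498 + 2.19924 + 2.66764 + 2.04658 + 1.92070 + 2.24689 + 1.91531) / 7 = 14.531340 / 7 = 2.075906
Sum of squared deviations: (−0.540926)² + (+0.123334)² + (+0.591734)² + (−0.029326)² + (−0.155206)² + (+0.170984)² + (−0.160596)² = 0.737937
Variance = 0.737937 / 7 = 0.105420
SE* = √0.105420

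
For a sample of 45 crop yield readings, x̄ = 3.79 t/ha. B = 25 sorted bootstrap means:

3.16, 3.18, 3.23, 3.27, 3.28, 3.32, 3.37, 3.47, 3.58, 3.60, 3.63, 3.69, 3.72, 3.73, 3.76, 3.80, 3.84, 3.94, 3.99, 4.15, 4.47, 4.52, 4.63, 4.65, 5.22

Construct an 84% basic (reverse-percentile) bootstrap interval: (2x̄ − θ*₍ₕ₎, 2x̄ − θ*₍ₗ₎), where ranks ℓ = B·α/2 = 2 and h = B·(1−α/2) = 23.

Percentile endpoints at ranks 2 and 23: θ*₍2₎ = 3.18, θ*₍23₎ = 4.63.
Basic interval reflects these around x̄:
  lower = 2 × 3.79 − 4.63 = 2.95
  upper = 2 × 3.79 − 3.18 = 4.40

(2.95, 4.40)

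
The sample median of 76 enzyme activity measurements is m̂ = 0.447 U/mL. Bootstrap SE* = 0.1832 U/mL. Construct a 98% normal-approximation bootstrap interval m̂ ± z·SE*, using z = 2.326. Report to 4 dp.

(0.0209, 0.8731)

Margin = 2.326 × 0.1832 = 0.42612
Interval: 0.447 ± 0.42612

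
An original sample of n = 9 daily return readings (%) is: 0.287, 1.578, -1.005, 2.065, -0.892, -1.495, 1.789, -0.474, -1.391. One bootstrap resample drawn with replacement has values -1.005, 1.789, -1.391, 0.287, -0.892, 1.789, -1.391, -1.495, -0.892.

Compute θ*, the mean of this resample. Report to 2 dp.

θ* = -0.36

Mean = ((-1.005) + 1.789 + (-1.391) + 0.287 + (-0.892) + 1.789 + (-1.391) + (-1.495) + (-0.892)) / 9 = -3.2010 / 9 = -0.36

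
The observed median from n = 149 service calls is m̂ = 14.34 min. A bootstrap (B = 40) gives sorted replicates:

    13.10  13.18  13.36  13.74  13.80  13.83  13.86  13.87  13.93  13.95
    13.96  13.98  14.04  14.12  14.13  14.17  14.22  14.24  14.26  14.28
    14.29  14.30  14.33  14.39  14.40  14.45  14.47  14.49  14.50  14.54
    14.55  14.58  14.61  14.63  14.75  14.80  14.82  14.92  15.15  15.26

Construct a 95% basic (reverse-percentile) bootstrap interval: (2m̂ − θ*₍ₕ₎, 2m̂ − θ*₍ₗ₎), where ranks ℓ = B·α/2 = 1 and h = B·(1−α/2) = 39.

Percentile endpoints at ranks 1 and 39: θ*₍1₎ = 13.10, θ*₍39₎ = 15.15.
Basic interval reflects these around m̂:
  lower = 2 × 14.34 − 15.15 = 13.53
  upper = 2 × 14.34 − 13.10 = 15.58

(13.53, 15.58)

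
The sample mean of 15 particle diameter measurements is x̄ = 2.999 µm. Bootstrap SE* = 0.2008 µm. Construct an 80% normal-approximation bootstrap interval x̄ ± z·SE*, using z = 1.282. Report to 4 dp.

Margin = 1.282 × 0.2008 = 0.25743
Interval: 2.999 ± 0.25743

(2.7416, 3.2564)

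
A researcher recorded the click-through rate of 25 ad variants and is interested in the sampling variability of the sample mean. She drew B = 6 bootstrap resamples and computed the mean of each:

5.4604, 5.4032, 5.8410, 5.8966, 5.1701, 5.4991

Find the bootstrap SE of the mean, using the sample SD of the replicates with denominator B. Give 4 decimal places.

SE* = 0.2520

Bootstrap SE is the standard deviation of the 6 replicate means.
Mean of replicates: (5.4604 + 5.4032 + 5.8410 + 5.8966 + 5.1701 + 5.4991) / 6 = 33.270400 / 6 = 5.545067
Sum of squared deviations: (−0.084667)² + (−0.141867)² + (+0.295933)² + (+0.351533)² + (−0.374967)² + (−0.045967)² = 0.381160
Variance = 0.381160 / 6 = 0.063527
SE* = √0.063527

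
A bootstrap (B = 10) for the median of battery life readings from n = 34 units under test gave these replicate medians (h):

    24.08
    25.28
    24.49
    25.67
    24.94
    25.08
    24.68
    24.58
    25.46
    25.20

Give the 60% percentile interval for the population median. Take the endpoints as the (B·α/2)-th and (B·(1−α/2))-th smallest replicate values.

Sorted replicates: 24.08, 24.49, 24.58, 24.68, 24.94, 25.08, 25.20, 25.28, 25.46, 25.67
α = 0.40; lower rank = 10 × 0.200 = 2; upper rank = 10 × 0.800 = 8.
The 2nd smallest replicate is 24.49; the 8th is 25.28.

(24.49, 25.28)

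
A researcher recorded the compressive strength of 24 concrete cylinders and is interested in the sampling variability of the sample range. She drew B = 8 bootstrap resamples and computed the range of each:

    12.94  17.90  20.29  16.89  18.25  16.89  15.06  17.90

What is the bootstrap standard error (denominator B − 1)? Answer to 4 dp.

Bootstrap SE is the standard deviation of the 8 replicate ranges.
Mean of replicates: (12.94 + 17.90 + 20.29 + 16.89 + 18.25 + 16.89 + 15.06 + 17.90) / 8 = 136.12000 / 8 = 17.01500
Sum of squared deviations: (−4.07500)² + (+0.88500)² + (+3.27500)² + (−0.12500)² + (+1.23500)² + (−0.12500)² + (−1.95500)² + (+0.88500)² = 34.27620
Variance = 34.27620 / 7 = 4.89660
SE* = √4.89660

SE* = 2.2128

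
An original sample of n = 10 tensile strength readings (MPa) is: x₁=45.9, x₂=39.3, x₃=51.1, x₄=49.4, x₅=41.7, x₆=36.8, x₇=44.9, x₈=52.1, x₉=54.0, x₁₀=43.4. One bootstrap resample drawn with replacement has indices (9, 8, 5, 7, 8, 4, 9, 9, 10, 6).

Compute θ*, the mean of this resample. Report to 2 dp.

θ* = 48.24

Resample values: 54.0, 52.1, 41.7, 44.9, 52.1, 49.4, 54.0, 54.0, 43.4, 36.8.
Mean = (54.0 + 52.1 + 41.7 + 44.9 + 52.1 + 49.4 + 54.0 + 54.0 + 43.4 + 36.8) / 10 = 482.40 / 10 = 48.24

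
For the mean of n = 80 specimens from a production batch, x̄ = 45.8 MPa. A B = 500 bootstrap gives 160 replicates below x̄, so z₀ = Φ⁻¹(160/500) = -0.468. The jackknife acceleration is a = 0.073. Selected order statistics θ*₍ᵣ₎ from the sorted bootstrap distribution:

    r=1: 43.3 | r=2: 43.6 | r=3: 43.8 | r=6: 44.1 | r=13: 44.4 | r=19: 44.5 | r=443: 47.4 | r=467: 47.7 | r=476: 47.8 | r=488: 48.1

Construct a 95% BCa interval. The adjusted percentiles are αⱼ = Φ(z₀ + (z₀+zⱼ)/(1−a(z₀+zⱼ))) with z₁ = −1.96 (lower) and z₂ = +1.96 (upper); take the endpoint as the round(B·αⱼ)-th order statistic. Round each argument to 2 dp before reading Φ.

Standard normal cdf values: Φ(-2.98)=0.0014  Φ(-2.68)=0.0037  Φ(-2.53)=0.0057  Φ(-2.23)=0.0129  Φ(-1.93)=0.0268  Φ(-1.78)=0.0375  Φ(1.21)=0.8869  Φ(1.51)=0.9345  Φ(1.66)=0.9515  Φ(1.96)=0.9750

Lower: z₀ + z₁ = -0.468 + (-1.960) = -2.428; 1 − a(z₀+z₁) = 1 − (0.073)(-2.428) = 1.1772; argument = -0.468 + (-2.428)/1.1772 = -2.5304 → -2.53.
α₁ = Φ(-2.53) = 0.0057; rank = round(500 × 0.0057) = 3; θ*₍3₎ = 43.8.
Upper: z₀ + z₂ = 1.492; 1 − a(z₀+z₂) = 0.8911; argument = 1.2064 → 1.21; α₂ = 0.8869; rank = 443; θ*₍443₎ = 47.4.

(43.8, 47.4)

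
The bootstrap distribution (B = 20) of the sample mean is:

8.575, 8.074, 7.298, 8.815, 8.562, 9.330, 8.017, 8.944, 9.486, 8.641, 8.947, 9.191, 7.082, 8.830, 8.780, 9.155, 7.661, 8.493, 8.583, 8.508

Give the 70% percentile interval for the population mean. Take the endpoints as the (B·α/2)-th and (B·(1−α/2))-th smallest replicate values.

Sorted replicates: 7.082, 7.298, 7.661, 8.017, 8.074, 8.493, 8.508, 8.562, 8.575, 8.583, 8.641, 8.780, 8.815, 8.830, 8.944, 8.947, 9.155, 9.191, 9.330, 9.486
α = 0.30; lower rank = 20 × 0.150 = 3; upper rank = 20 × 0.850 = 17.
The 3rd smallest replicate is 7.661; the 17th is 9.155.

(7.661, 9.155)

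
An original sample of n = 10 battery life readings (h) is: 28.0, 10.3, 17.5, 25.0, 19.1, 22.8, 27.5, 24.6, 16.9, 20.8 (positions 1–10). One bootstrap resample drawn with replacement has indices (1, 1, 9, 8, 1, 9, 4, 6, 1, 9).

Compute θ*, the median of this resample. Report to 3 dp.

Resample values: 28.0, 28.0, 16.9, 24.6, 28.0, 16.9, 25.0, 22.8, 28.0, 16.9.
Sorted: 16.9, 16.9, 16.9, 22.8, 24.6, 25.0, 28.0, 28.0, 28.0, 28.0
Median = average of the two middle values = 24.800

θ* = 24.800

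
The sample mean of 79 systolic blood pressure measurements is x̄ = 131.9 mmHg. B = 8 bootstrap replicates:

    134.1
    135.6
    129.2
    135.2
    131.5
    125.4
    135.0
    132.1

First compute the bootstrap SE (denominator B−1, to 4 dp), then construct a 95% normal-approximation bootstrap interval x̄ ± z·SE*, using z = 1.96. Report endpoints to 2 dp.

(124.96, 138.84)

Mean of replicates = 132.2625; sum of squared deviations = 87.7187; SE* = √(87.7187/7) = 3.5400
Margin = 1.96 × 3.5400 = 6.938
Interval: 131.9 ± 6.938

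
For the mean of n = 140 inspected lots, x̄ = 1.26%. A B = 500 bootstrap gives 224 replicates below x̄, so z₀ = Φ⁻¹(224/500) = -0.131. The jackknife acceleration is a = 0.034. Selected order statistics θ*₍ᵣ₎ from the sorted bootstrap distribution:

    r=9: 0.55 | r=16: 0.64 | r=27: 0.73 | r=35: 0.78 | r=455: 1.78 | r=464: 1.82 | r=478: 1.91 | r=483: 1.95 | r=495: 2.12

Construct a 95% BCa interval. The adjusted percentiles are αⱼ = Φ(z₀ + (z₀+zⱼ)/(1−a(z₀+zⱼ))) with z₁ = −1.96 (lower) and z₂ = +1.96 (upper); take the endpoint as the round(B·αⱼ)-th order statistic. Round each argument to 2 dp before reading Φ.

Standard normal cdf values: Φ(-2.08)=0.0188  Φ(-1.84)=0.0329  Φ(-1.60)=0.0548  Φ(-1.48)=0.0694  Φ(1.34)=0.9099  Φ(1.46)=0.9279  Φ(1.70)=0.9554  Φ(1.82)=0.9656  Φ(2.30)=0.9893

Lower: z₀ + z₁ = -0.131 + (-1.960) = -2.091; 1 − a(z₀+z₁) = 1 − (0.034)(-2.091) = 1.0711; argument = -0.131 + (-2.091)/1.0711 = -2.0832 → -2.08.
α₁ = Φ(-2.08) = 0.0188; rank = round(500 × 0.0188) = 9; θ*₍9₎ = 0.55.
Upper: z₀ + z₂ = 1.829; 1 − a(z₀+z₂) = 0.9378; argument = 1.8193 → 1.82; α₂ = 0.9656; rank = 483; θ*₍483₎ = 1.95.

(0.55, 1.95)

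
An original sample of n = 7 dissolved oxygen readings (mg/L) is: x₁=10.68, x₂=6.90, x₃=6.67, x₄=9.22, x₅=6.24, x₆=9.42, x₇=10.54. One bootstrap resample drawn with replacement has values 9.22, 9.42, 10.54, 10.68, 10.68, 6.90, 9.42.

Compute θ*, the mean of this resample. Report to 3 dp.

θ* = 9.551

Mean = (9.22 + 9.42 + 10.54 + 10.68 + 10.68 + 6.90 + 9.42) / 7 = 66.860 / 7 = 9.551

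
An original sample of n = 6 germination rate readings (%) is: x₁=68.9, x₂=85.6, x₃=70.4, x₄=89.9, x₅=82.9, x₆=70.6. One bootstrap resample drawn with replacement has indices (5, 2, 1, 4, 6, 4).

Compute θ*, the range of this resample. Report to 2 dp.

Resample values: 82.9, 85.6, 68.9, 89.9, 70.6, 89.9.
Range = 89.9 − 68.9 = 21.00

θ* = 21.00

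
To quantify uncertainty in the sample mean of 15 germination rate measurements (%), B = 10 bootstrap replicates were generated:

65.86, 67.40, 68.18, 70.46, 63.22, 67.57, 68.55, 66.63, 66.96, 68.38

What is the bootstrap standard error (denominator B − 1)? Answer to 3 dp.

Bootstrap SE is the standard deviation of the 10 replicate means.
Mean of replicates: (65.86 + 67.40 + 68.18 + 70.46 + 63.22 + 67.57 + 68.55 + 66.63 + 66.96 + 68.38) / 10 = 673.2100 / 10 = 67.3210
Sum of squared deviations: (−1.4610)² + (+0.0790)² + (+0.8590)² + (+3.1390)² + (−4.1010)² + (+0.2490)² + (+1.2290)² + (−0.6910)² + (−0.3610)² + (+1.0590)² = 32.8519
Variance = 32.8519 / 9 = 3.6502
SE* = √3.6502

SE* = 1.911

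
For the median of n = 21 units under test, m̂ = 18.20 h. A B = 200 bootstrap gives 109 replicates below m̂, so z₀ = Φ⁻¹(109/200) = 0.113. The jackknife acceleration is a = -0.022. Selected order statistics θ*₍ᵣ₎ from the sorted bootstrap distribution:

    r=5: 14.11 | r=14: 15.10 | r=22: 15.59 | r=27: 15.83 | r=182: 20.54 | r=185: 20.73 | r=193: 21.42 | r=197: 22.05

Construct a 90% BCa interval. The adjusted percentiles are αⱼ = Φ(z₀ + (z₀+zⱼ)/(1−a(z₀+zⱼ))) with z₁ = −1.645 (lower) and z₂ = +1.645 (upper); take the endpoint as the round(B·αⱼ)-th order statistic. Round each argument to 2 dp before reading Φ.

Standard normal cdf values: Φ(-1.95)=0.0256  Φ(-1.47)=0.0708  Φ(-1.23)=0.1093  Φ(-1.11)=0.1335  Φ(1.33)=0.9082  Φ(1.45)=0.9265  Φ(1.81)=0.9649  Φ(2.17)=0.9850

Lower: z₀ + z₁ = 0.113 + (-1.645) = -1.532; 1 − a(z₀+z₁) = 1 − (-0.022)(-1.532) = 0.9663; argument = 0.113 + (-1.532)/0.9663 = -1.4724 → -1.47.
α₁ = Φ(-1.47) = 0.0708; rank = round(200 × 0.0708) = 14; θ*₍14₎ = 15.10.
Upper: z₀ + z₂ = 1.758; 1 − a(z₀+z₂) = 1.0387; argument = 1.8055 → 1.81; α₂ = 0.9649; rank = 193; θ*₍193₎ = 21.42.

(15.10, 21.42)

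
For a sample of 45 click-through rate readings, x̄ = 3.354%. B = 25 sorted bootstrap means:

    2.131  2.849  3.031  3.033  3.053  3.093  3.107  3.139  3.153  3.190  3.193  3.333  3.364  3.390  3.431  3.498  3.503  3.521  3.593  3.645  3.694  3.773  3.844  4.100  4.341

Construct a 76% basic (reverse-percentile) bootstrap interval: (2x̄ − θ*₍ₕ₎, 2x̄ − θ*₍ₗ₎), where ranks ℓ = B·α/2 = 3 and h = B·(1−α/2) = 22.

(2.935, 3.677)

Percentile endpoints at ranks 3 and 22: θ*₍3₎ = 3.031, θ*₍22₎ = 3.773.
Basic interval reflects these around x̄:
  lower = 2 × 3.354 − 3.773 = 2.935
  upper = 2 × 3.354 − 3.031 = 3.677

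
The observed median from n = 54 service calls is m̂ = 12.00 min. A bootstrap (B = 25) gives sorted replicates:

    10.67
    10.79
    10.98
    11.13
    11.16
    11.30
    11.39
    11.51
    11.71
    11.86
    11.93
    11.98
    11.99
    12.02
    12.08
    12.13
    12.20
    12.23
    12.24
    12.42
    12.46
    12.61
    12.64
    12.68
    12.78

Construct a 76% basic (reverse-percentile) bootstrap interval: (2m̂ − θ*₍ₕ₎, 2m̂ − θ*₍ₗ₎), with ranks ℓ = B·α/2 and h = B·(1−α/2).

Percentile endpoints at ranks 3 and 22: θ*₍3₎ = 10.98, θ*₍22₎ = 12.61.
Basic interval reflects these around m̂:
  lower = 2 × 12.00 − 12.61 = 11.39
  upper = 2 × 12.00 − 10.98 = 13.02

(11.39, 13.02)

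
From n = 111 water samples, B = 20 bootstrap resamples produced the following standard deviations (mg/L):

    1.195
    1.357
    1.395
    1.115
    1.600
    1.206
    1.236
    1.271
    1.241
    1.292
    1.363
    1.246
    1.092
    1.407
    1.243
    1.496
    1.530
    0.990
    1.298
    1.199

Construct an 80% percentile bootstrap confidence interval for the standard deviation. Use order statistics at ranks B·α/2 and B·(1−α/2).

(1.092, 1.496)

Sorted replicates: 0.990, 1.092, 1.115, 1.195, 1.199, 1.206, 1.236, 1.241, 1.243, 1.246, 1.271, 1.292, 1.298, 1.357, 1.363, 1.395, 1.407, 1.496, 1.530, 1.600
α = 0.20; lower rank = 20 × 0.100 = 2; upper rank = 20 × 0.900 = 18.
The 2nd smallest replicate is 1.092; the 18th is 1.496.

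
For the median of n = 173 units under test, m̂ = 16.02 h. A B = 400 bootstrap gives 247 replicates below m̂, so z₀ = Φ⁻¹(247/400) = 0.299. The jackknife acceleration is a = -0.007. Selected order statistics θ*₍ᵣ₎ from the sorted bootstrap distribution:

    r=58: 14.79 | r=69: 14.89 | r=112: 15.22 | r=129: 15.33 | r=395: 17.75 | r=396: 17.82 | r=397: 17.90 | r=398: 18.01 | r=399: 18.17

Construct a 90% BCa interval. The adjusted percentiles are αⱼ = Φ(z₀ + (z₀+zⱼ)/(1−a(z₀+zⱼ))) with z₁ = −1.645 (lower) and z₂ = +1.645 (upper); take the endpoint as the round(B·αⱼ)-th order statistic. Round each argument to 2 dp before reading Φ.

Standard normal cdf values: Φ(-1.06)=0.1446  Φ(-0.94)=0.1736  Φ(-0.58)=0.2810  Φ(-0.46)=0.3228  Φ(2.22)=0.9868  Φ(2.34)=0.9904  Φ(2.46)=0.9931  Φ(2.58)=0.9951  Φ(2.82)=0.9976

Lower: z₀ + z₁ = 0.299 + (-1.645) = -1.346; 1 − a(z₀+z₁) = 1 − (-0.007)(-1.346) = 0.9906; argument = 0.299 + (-1.346)/0.9906 = -1.0598 → -1.06.
α₁ = Φ(-1.06) = 0.1446; rank = round(400 × 0.1446) = 58; θ*₍58₎ = 14.79.
Upper: z₀ + z₂ = 1.944; 1 − a(z₀+z₂) = 1.0136; argument = 2.2169 → 2.22; α₂ = 0.9868; rank = 395; θ*₍395₎ = 17.75.

(14.79, 17.75)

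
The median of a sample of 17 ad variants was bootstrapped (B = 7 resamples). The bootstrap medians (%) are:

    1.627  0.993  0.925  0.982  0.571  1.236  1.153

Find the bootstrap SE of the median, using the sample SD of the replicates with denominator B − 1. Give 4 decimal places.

SE* = 0.3236

Bootstrap SE is the standard deviation of the 7 replicate medians.
Mean of replicates: (1.627 + 0.993 + 0.925 + 0.982 + 0.571 + 1.236 + 1.153) / 7 = 7.48700 / 7 = 1.06957
Sum of squared deviations: (+0.55743)² + (−0.07657)² + (−0.14457)² + (−0.08757)² + (−0.49857)² + (+0.16643)² + (+0.08343)² = 0.62839
Variance = 0.62839 / 6 = 0.10473
SE* = √0.10473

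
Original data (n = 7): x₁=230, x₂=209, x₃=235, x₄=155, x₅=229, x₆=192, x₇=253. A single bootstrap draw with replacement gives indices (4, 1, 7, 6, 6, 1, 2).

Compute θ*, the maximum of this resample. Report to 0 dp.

θ* = 253

Resample values: 155, 230, 253, 192, 192, 230, 209.
Maximum = 253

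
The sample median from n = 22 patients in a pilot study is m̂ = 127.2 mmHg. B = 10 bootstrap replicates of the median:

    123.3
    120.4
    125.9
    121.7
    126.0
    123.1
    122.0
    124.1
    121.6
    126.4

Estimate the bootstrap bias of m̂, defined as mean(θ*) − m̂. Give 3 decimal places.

bias = −3.750

mean(θ*) = (123.3 + 120.4 + 125.9 + 121.7 + 126.0 + 123.1 + 122.0 + 124.1 + 121.6 + 126.4) / 10 = 123.4500
bias = 123.4500 − 127.2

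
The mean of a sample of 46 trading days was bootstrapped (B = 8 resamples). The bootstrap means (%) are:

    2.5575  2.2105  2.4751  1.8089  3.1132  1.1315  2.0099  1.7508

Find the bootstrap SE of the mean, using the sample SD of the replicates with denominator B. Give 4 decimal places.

SE* = 0.5627

Bootstrap SE is the standard deviation of the 8 replicate means.
Mean of replicates: (2.5575 + 2.2105 + 2.4751 + 1.8089 + 3.1132 + 1.1315 + 2.0099 + 1.7508) / 8 = 17.05740 / 8 = 2.13218
Sum of squared deviations: (+0.42532)² + (+0.07832)² + (+0.34292)² + (−0.32328)² + (+0.98102)² + (−1.00068)² + (−0.12228)² + (−0.38138)² = 2.53330
Variance = 2.53330 / 8 = 0.31666
SE* = √0.31666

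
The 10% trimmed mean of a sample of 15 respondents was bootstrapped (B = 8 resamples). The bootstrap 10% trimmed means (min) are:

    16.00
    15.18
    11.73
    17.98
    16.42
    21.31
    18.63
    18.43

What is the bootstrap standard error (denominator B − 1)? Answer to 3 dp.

SE* = 2.845

Bootstrap SE is the standard deviation of the 8 replicate 10% trimmed means.
Mean of replicates: (16.00 + 15.18 + 11.73 + 17.98 + 16.42 + 21.31 + 18.63 + 18.43) / 8 = 135.6800 / 8 = 16.9600
Sum of squared deviations: (−0.9600)² + (−1.7800)² + (−5.2300)² + (+1.0200)² + (−0.5400)² + (+4.3500)² + (+1.6700)² + (+1.4700)² = 56.6472
Variance = 56.6472 / 7 = 8.0925
SE* = √8.0925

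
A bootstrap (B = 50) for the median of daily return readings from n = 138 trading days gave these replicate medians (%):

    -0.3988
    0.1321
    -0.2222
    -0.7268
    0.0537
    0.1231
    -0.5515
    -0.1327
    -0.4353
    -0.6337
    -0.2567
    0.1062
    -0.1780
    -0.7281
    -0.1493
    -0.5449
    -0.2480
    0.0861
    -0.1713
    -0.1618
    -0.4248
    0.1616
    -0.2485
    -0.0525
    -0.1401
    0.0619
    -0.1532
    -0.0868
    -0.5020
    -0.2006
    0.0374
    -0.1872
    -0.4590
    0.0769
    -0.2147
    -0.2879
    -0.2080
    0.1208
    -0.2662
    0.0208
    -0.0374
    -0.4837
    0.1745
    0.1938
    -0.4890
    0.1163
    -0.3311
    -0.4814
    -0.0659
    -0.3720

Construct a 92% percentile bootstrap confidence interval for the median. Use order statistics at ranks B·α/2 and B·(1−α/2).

(-0.7268, 0.1616)

Sorted replicates: -0.7281, -0.7268, -0.6337, -0.5515, -0.5449, -0.5020, -0.4890, -0.4837, -0.4814, -0.4590, -0.4353, -0.4248, -0.3988, -0.3720, -0.3311, -0.2879, -0.2662, -0.2567, -0.2485, -0.2480, -0.2222, -0.2147, -0.2080, -0.2006, -0.1872, -0.1780, -0.1713, -0.1618, -0.1532, -0.1493, -0.1401, -0.1327, -0.0868, -0.0659, -0.0525, -0.0374, 0.0208, 0.0374, 0.0537, 0.0619, 0.0769, 0.0861, 0.1062, 0.1163, 0.1208, 0.1231, 0.1321, 0.1616, 0.1745, 0.1938
α = 0.08; lower rank = 50 × 0.040 = 2; upper rank = 50 × 0.960 = 48.
The 2nd smallest replicate is -0.7268; the 48th is 0.1616.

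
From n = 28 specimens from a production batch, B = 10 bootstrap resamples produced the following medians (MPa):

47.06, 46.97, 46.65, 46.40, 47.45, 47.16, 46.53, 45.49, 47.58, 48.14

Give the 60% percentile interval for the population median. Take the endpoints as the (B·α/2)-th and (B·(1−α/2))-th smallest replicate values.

Sorted replicates: 45.49, 46.40, 46.53, 46.65, 46.97, 47.06, 47.16, 47.45, 47.58, 48.14
α = 0.40; lower rank = 10 × 0.200 = 2; upper rank = 10 × 0.800 = 8.
The 2nd smallest replicate is 46.40; the 8th is 47.45.

(46.40, 47.45)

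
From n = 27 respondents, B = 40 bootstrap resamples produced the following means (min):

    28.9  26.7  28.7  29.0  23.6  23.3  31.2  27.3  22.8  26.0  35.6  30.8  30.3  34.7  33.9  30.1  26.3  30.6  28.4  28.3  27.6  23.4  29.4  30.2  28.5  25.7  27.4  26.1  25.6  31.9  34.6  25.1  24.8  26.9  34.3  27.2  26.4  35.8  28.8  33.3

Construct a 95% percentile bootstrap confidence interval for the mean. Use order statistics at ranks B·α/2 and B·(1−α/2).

Sorted replicates: 22.8, 23.3, 23.4, 23.6, 24.8, 25.1, 25.6, 25.7, 26.0, 26.1, 26.3, 26.4, 26.7, 26.9, 27.2, 27.3, 27.4, 27.6, 28.3, 28.4, 28.5, 28.7, 28.8, 28.9, 29.0, 29.4, 30.1, 30.2, 30.3, 30.6, 30.8, 31.2, 31.9, 33.3, 33.9, 34.3, 34.6, 34.7, 35.6, 35.8
α = 0.05; lower rank = 40 × 0.025 = 1; upper rank = 40 × 0.975 = 39.
The 1st smallest replicate is 22.8; the 39th is 35.6.

(22.8, 35.6)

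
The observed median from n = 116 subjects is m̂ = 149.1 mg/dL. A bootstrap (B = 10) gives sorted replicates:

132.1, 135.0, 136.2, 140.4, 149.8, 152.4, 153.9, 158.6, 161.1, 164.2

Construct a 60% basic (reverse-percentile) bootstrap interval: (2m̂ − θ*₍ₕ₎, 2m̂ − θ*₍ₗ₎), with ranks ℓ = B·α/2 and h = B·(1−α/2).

(139.6, 163.2)

Percentile endpoints at ranks 2 and 8: θ*₍2₎ = 135.0, θ*₍8₎ = 158.6.
Basic interval reflects these around m̂:
  lower = 2 × 149.1 − 158.6 = 139.6
  upper = 2 × 149.1 − 135.0 = 163.2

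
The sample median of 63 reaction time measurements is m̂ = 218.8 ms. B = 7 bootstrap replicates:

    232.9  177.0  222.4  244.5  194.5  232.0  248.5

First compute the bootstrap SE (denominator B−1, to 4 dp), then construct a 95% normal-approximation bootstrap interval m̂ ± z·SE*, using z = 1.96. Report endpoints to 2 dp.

Mean of replicates = 221.6857; sum of squared deviations = 4208.0286; SE* = √(4208.0286/6) = 26.4828
Margin = 1.96 × 26.4828 = 51.906
Interval: 218.8 ± 51.906

(166.89, 270.71)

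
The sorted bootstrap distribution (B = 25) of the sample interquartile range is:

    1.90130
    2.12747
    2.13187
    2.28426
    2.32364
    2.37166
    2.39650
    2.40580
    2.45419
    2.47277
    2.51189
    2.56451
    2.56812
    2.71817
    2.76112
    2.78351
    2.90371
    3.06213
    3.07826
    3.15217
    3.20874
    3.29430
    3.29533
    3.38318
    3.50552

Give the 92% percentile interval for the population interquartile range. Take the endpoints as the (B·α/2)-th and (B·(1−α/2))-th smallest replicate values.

(1.90130, 3.38318)

α = 0.08; lower rank = 25 × 0.040 = 1; upper rank = 25 × 0.960 = 24.
The 1st smallest replicate is 1.90130; the 24th is 3.38318.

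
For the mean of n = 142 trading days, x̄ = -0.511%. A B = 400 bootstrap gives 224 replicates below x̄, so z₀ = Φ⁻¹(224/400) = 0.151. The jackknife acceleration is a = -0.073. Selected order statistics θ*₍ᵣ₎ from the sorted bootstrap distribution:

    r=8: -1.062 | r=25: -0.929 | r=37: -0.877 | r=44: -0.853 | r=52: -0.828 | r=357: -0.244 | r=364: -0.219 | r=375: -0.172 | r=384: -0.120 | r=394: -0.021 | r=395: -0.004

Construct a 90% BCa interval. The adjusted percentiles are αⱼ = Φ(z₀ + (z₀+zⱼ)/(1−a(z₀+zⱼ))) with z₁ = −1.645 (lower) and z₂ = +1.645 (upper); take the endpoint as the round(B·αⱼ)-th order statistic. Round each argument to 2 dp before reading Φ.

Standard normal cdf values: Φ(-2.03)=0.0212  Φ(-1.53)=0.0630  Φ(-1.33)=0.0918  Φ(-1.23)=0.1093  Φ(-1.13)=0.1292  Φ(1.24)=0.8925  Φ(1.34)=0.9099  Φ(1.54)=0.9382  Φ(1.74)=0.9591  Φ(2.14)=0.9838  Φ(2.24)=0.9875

Lower: z₀ + z₁ = 0.151 + (-1.645) = -1.494; 1 − a(z₀+z₁) = 1 − (-0.073)(-1.494) = 0.8909; argument = 0.151 + (-1.494)/0.8909 = -1.5259 → -1.53.
α₁ = Φ(-1.53) = 0.0630; rank = round(400 × 0.0630) = 25; θ*₍25₎ = -0.929.
Upper: z₀ + z₂ = 1.796; 1 − a(z₀+z₂) = 1.1311; argument = 1.7388 → 1.74; α₂ = 0.9591; rank = 384; θ*₍384₎ = -0.120.

(-0.929, -0.120)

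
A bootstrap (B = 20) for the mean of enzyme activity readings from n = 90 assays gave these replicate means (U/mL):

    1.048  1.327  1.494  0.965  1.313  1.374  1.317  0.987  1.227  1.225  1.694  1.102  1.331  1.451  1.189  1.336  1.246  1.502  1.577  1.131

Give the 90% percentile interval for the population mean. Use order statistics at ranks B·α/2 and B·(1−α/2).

(0.965, 1.577)

Sorted replicates: 0.965, 0.987, 1.048, 1.102, 1.131, 1.189, 1.225, 1.227, 1.246, 1.313, 1.317, 1.327, 1.331, 1.336, 1.374, 1.451, 1.494, 1.502, 1.577, 1.694
α = 0.10; lower rank = 20 × 0.050 = 1; upper rank = 20 × 0.950 = 19.
The 1st smallest replicate is 0.965; the 19th is 1.577.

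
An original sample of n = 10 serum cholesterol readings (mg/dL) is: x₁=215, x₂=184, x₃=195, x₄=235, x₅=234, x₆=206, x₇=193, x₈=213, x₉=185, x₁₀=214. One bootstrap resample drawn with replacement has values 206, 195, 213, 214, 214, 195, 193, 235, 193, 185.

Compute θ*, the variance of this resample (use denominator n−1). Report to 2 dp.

Mean = 204.3000; sum of squared deviations = 2010.1000
s² = 2010.1000 / 9 = 223.3444

θ* = 223.34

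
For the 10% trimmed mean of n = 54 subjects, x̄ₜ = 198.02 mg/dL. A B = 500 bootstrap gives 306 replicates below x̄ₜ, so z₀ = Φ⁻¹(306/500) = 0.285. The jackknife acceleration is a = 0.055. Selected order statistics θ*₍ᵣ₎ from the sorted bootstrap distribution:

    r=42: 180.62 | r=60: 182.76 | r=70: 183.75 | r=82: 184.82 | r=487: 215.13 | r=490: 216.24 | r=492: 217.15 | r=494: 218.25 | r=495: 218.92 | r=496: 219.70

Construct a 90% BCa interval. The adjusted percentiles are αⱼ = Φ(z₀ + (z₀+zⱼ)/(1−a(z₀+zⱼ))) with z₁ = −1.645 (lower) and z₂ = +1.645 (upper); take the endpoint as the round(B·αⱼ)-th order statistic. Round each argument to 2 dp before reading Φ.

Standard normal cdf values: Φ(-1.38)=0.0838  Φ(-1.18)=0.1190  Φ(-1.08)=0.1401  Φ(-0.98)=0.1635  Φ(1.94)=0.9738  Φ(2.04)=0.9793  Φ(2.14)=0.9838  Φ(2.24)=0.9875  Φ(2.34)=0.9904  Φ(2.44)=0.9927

Lower: z₀ + z₁ = 0.285 + (-1.645) = -1.360; 1 − a(z₀+z₁) = 1 − (0.055)(-1.360) = 1.0748; argument = 0.285 + (-1.360)/1.0748 = -0.9804 → -0.98.
α₁ = Φ(-0.98) = 0.1635; rank = round(500 × 0.1635) = 82; θ*₍82₎ = 184.82.
Upper: z₀ + z₂ = 1.930; 1 − a(z₀+z₂) = 0.8939; argument = 2.4442 → 2.44; α₂ = 0.9927; rank = 496; θ*₍496₎ = 219.70.

(184.82, 219.70)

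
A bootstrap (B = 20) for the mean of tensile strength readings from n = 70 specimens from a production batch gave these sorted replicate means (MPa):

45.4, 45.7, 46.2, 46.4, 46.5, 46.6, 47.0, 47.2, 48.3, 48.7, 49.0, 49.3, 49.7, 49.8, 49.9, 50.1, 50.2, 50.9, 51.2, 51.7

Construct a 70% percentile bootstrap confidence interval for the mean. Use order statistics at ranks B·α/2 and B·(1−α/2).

(46.2, 50.2)

α = 0.30; lower rank = 20 × 0.150 = 3; upper rank = 20 × 0.850 = 17.
The 3rd smallest replicate is 46.2; the 17th is 50.2.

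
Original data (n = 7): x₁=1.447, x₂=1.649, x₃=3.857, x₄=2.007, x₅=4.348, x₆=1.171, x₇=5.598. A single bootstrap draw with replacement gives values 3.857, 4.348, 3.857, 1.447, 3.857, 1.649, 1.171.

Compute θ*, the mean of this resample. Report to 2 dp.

Mean = (3.857 + 4.348 + 3.857 + 1.447 + 3.857 + 1.649 + 1.171) / 7 = 20.1860 / 7 = 2.88

θ* = 2.88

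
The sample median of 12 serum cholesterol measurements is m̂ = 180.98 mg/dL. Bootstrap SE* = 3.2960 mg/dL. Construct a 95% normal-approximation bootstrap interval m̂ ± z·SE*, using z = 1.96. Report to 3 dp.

(174.520, 187.440)

Margin = 1.96 × 3.2960 = 6.4602
Interval: 180.98 ± 6.4602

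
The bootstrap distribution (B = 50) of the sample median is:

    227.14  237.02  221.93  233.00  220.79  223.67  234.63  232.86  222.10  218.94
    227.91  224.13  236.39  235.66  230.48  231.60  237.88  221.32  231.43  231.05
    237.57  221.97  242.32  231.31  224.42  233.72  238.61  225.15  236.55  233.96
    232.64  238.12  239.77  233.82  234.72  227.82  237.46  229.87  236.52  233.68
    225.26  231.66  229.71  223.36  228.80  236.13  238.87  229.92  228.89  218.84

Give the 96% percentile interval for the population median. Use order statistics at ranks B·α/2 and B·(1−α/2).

Sorted replicates: 218.84, 218.94, 220.79, 221.32, 221.93, 221.97, 222.10, 223.36, 223.67, 224.13, 224.42, 225.15, 225.26, 227.14, 227.82, 227.91, 228.80, 228.89, 229.71, 229.87, 229.92, 230.48, 231.05, 231.31, 231.43, 231.60, 231.66, 232.64, 232.86, 233.00, 233.68, 233.72, 233.82, 233.96, 234.63, 234.72, 235.66, 236.13, 236.39, 236.52, 236.55, 237.02, 237.46, 237.57, 237.88, 238.12, 238.61, 238.87, 239.77, 242.32
α = 0.04; lower rank = 50 × 0.020 = 1; upper rank = 50 × 0.980 = 49.
The 1st smallest replicate is 218.84; the 49th is 239.77.

(218.84, 239.77)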